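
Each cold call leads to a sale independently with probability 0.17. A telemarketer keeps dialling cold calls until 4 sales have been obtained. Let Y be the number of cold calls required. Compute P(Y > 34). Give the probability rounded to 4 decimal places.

0.1470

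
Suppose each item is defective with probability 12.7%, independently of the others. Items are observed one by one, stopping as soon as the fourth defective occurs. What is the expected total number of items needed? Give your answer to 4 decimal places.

31.4961

Y = total items until the fourth success; negative binomial with r=4, p=0.127.
E[Y] = r / p = 4 / 0.127 = 31.496063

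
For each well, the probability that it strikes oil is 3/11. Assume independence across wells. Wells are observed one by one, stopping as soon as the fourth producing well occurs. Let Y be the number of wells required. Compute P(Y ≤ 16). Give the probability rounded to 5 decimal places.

0.67285

Finishing within 16 wells ⇔ at least 4 successes in the first 16. With X ~ Binomial(16, 0.272727), P(Y ≤ 16) = 1 − P(X ≤ 3).
  k=0: C(16,0)·0.272727^0·0.727273^16 = 0.0061257
  k=1: C(16,1)·0.272727^1·0.727273^15 = 0.0367543
  k=2: C(16,2)·0.272727^2·0.727273^14 = 0.1033715
  k=3: C(16,3)·0.272727^3·0.727273^13 = 0.1809000
1 − 0.3271515 = 0.6728485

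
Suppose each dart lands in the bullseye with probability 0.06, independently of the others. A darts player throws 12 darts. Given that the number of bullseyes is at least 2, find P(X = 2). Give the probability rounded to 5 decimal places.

X ~ Binomial(12, 0.06). Want P(X=2 | X≥2) = P(X=2) / P(X≥2).
P(X=2) = C(12,2)·0.06^2·0.94^10 = 0.1279750
P(X≥2) = 1 − 0.4759203 − 0.3645347 = 0.1595450
Ratio = 0.1279750 / 0.1595450 = 0.8021246

0.80212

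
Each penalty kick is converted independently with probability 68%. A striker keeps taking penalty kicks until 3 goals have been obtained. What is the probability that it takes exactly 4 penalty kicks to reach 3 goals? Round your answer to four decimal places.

Y = trial on which the third success occurs; negative binomial, r=3, p=0.68.
P(Y=4) = C(3,2) · p^3 · (1−p)^1
= 3 · 0.31443 · 0.32 = 0.301855

0.3019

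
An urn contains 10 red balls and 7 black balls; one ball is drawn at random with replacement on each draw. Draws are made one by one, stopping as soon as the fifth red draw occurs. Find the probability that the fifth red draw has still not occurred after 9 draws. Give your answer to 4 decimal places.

0.2916

Needing more than 9 draws ⇔ fewer than 5 successes in the first 9. With X ~ Binomial(9, 0.588235), P(Y > 9) = P(X ≤ 4).
  k=0: C(9,0)·0.588235^0·0.411765^9 = 0.000340
  k=1: C(9,1)·0.588235^1·0.411765^8 = 0.004375
  k=2: C(9,2)·0.588235^2·0.411765^7 = 0.025000
  k=3: C(9,3)·0.588235^3·0.411765^6 = 0.083335
  k=4: C(9,4)·0.588235^4·0.411765^5 = 0.178575
P(X ≤ 4) = 0.291626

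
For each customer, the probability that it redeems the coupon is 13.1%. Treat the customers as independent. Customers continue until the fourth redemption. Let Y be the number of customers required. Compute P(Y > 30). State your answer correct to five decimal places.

Needing more than 30 customers ⇔ fewer than 4 successes in the first 30. With X ~ Binomial(30, 0.131), P(Y > 30) = P(X ≤ 3).
  k=0: C(30,0)·0.131^0·0.869^30 = 0.0148113
  k=1: C(30,1)·0.131^1·0.869^29 = 0.0669832
  k=2: C(30,2)·0.131^2·0.869^28 = 0.1464150
  k=3: C(30,3)·0.131^3·0.869^27 = 0.2060032
P(X ≤ 3) = 0.4342127

0.43421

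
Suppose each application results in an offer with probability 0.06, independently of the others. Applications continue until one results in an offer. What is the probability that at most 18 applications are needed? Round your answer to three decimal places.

0.672

Y = number of applications to the first success; geometric, p = 0.06.
P(Y ≤ 18) = 1 − (1−p)^18 = 1 − 0.32832 = 0.67168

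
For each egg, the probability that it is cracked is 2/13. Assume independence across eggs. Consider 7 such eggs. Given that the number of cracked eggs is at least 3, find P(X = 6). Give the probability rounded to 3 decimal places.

0.001

X ~ Binomial(7, 0.153846). Want P(X=6 | X≥3) = P(X=6) / P(X≥3).
P(X=6) = C(7,6)·0.153846^6·0.846154^1 = 0.00008
P(X≥3) = 1 − 0.31056 − 0.39526 − 0.21560 = 0.07859
Ratio = 0.00008 / 0.07859 = 0.00100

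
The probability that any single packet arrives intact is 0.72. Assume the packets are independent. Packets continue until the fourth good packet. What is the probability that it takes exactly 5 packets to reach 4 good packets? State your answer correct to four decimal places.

0.3010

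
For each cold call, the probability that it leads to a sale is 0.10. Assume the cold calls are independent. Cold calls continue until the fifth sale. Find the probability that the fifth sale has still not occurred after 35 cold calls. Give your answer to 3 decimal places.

Needing more than 35 cold calls ⇔ fewer than 5 successes in the first 35. With X ~ Binomial(35, 0.10), P(Y > 35) = P(X ≤ 4).
  k=0: C(35,0)·0.10^0·0.90^35 = 0.02503
  k=1: C(35,1)·0.10^1·0.90^34 = 0.09734
  k=2: C(35,2)·0.10^2·0.90^33 = 0.18387
  k=3: C(35,3)·0.10^3·0.90^32 = 0.22473
  k=4: C(35,4)·0.10^4·0.90^31 = 0.19976
P(X ≤ 4) = 0.73075

0.731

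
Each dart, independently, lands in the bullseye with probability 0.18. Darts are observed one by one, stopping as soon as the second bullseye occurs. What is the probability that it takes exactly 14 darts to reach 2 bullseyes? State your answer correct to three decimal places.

0.039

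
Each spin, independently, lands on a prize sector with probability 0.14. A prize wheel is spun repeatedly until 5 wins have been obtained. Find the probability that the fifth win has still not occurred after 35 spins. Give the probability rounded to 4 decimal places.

0.4460

Needing more than 35 spins ⇔ fewer than 5 successes in the first 35. With X ~ Binomial(35, 0.14), P(Y > 35) = P(X ≤ 4).
  k=0: C(35,0)·0.14^0·0.86^35 = 0.005099
  k=1: C(35,1)·0.14^1·0.86^34 = 0.029050
  k=2: C(35,2)·0.14^2·0.86^33 = 0.080394
  k=3: C(35,3)·0.14^3·0.86^32 = 0.143961
  k=4: C(35,4)·0.14^4·0.86^31 = 0.187484
P(X ≤ 4) = 0.445987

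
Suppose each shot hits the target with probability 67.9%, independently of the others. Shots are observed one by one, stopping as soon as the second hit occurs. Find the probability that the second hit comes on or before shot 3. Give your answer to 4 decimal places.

0.7570

Finishing within 3 shots ⇔ at least 2 successes in the first 3. With X ~ Binomial(3, 0.679), P(Y ≤ 3) = 1 − P(X ≤ 1).
  k=0: C(3,0)·0.679^0·0.321^3 = 0.033076
  k=1: C(3,1)·0.679^1·0.321^2 = 0.209895
1 − 0.242971 = 0.757029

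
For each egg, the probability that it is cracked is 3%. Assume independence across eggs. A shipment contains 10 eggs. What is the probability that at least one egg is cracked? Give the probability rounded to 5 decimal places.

P(at least one) = 1 − P(none) = 1 − (1 − 0.03)^10
= 1 − 0.7374241 = 0.2625759

0.26258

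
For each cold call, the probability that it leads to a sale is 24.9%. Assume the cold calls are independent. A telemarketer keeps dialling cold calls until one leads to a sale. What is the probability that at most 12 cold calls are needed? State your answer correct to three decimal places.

0.968

Y = number of cold calls to the first success; geometric, p = 0.249.
P(Y ≤ 12) = 1 − (1−p)^12 = 1 − 0.03219 = 0.96781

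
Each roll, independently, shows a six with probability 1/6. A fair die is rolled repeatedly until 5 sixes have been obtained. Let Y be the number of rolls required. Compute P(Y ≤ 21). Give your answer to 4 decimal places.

0.2650

Finishing within 21 rolls ⇔ at least 5 successes in the first 21. With X ~ Binomial(21, 0.166667), P(Y ≤ 21) = 1 − P(X ≤ 4).
  k=0: C(21,0)·0.166667^0·0.833333^21 = 0.021737
  k=1: C(21,1)·0.166667^1·0.833333^20 = 0.091294
  k=2: C(21,2)·0.166667^2·0.833333^19 = 0.182588
  k=3: C(21,3)·0.166667^3·0.833333^18 = 0.231279
  k=4: C(21,4)·0.166667^4·0.833333^17 = 0.208151
1 − 0.735049 = 0.264951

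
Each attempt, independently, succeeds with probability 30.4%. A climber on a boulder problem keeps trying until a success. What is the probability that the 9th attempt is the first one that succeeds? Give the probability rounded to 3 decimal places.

Geometric (trials to first success), p = 0.304.
P(Y = 9) = (1−p)^8 · p = 0.055065 · 0.304 = 0.01674

0.017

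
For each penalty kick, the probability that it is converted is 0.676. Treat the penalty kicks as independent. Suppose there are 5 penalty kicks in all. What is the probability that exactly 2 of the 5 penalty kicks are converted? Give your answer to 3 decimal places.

X ~ Binomial(n=5, p=0.676).
P(X=2) = C(5,2) · p^2 · (1−p)^3
= 10 · 0.45698 · 0.034012 = 0.15543

0.155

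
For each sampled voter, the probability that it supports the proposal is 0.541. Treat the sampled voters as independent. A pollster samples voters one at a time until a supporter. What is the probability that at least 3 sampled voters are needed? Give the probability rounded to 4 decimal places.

0.2107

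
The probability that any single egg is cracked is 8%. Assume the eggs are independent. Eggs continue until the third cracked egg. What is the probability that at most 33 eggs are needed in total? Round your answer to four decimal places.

0.4982

Finishing within 33 eggs ⇔ at least 3 successes in the first 33. With X ~ Binomial(33, 0.08), P(Y ≤ 33) = 1 − P(X ≤ 2).
  k=0: C(33,0)·0.08^0·0.92^33 = 0.063826
  k=1: C(33,1)·0.08^1·0.92^32 = 0.183153
  k=2: C(33,2)·0.08^2·0.92^31 = 0.254822
1 − 0.501801 = 0.498199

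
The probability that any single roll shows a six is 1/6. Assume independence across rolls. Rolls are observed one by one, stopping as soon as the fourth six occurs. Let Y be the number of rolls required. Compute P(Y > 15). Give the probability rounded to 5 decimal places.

0.76848

Needing more than 15 rolls ⇔ fewer than 4 successes in the first 15. With X ~ Binomial(15, 0.166667), P(Y > 15) = P(X ≤ 3).
  k=0: C(15,0)·0.166667^0·0.833333^15 = 0.0649055
  k=1: C(15,1)·0.166667^1·0.833333^14 = 0.1947164
  k=2: C(15,2)·0.166667^2·0.833333^13 = 0.2726030
  k=3: C(15,3)·0.166667^3·0.833333^12 = 0.2362559
P(X ≤ 3) = 0.7684808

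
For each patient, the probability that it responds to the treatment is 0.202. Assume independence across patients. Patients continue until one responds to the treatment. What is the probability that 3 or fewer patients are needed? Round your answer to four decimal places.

0.4918

Y = number of patients to the first success; geometric, p = 0.202.
P(Y ≤ 3) = 1 − (1−p)^3 = 1 − 0.508170 = 0.491830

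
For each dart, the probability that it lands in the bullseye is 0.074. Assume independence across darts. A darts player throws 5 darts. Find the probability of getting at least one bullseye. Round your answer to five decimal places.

P(at least one) = 1 − P(none) = 1 − (1 − 0.074)^5
= 1 − 0.6808555 = 0.3191445

0.31914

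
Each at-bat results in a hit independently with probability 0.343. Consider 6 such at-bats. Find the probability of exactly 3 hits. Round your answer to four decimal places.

0.2289

X ~ Binomial(n=6, p=0.343).
P(X=3) = C(6,3) · p^3 · (1−p)^3
= 20 · 0.040354 · 0.28359 = 0.228880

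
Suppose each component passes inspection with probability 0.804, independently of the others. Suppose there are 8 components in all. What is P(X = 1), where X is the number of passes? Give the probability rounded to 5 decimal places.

0.00007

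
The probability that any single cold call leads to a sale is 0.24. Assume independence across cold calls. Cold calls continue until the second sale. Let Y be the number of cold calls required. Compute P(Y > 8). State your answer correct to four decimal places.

0.3925

Needing more than 8 cold calls ⇔ fewer than 2 successes in the first 8. With X ~ Binomial(8, 0.24), P(Y > 8) = P(X ≤ 1).
  k=0: C(8,0)·0.24^0·0.76^8 = 0.111303
  k=1: C(8,1)·0.24^1·0.76^7 = 0.281188
P(X ≤ 1) = 0.392491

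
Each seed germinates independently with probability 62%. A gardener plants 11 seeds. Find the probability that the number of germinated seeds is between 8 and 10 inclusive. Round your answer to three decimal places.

X ~ Binomial(11, 0.62); P(8 ≤ X ≤ 10) = Σ C(11,k) p^k (1−p)^(11−k) over k:
  k=8: C(11,8)·0.62^8·0.38^3 = 0.19768
  k=9: C(11,9)·0.62^9·0.38^2 = 0.10751
  k=10: C(11,10)·0.62^10·0.38^1 = 0.03508
Total = 0.34028

0.340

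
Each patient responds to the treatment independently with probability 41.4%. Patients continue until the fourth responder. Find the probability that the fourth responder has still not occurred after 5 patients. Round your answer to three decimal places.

0.902

Needing more than 5 patients ⇔ fewer than 4 successes in the first 5. With X ~ Binomial(5, 0.414), P(Y > 5) = P(X ≤ 3).
  k=0: C(5,0)·0.414^0·0.586^5 = 0.06910
  k=1: C(5,1)·0.414^1·0.586^4 = 0.24410
  k=2: C(5,2)·0.414^2·0.586^3 = 0.34490
  k=3: C(5,3)·0.414^3·0.586^2 = 0.24367
P(X ≤ 3) = 0.90176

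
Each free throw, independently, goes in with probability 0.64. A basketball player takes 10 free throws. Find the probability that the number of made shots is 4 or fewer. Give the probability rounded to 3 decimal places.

0.107

X ~ Binomial(10, 0.64); P(X ≤ 4) = Σ C(10,k) p^k (1−p)^(10−k) over k:
  k=0: C(10,0)·0.64^0·0.36^10 = 0.00004
  k=1: C(10,1)·0.64^1·0.36^9 = 0.00065
  k=2: C(10,2)·0.64^2·0.36^8 = 0.00520
  k=3: C(10,3)·0.64^3·0.36^7 = 0.02465
  k=4: C(10,4)·0.64^4·0.36^6 = 0.07669
Total = 0.10723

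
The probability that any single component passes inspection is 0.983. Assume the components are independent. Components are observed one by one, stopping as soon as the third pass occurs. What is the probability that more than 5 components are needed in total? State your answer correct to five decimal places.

0.00005

Needing more than 5 components ⇔ fewer than 3 successes in the first 5. With X ~ Binomial(5, 0.983), P(Y > 5) = P(X ≤ 2).
  k=0: C(5,0)·0.983^0·0.017^5 = 0.0000000
  k=1: C(5,1)·0.983^1·0.017^4 = 0.0000004
  k=2: C(5,2)·0.983^2·0.017^3 = 0.0000475
P(X ≤ 2) = 0.0000479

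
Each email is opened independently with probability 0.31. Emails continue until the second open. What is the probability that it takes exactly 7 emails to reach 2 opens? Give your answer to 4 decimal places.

Y = trial on which the second success occurs; negative binomial, r=2, p=0.31.
P(Y=7) = C(6,1) · p^2 · (1−p)^5
= 6 · 0.0961 · 0.1564 = 0.090182

0.0902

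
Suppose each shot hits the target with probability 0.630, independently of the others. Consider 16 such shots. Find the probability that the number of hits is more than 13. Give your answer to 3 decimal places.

0.032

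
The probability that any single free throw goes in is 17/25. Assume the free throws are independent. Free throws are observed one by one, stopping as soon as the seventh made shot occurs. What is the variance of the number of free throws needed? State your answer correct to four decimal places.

4.8443

Y = total free throws until the seventh success; negative binomial with r=7, p=0.68.
Var(Y) = r(1−p)/p² = 7·0.32 / 0.68² = 4.844291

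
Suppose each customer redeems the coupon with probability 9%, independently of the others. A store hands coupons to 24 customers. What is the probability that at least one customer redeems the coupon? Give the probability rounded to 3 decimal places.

0.896

P(at least one) = 1 − P(none) = 1 − (1 − 0.09)^24
= 1 − 0.10399 = 0.89601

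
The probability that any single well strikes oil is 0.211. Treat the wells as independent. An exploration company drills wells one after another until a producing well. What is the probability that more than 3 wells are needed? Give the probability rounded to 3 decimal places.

Y = number of wells to the first success; geometric, p = 0.211.
P(Y > 3) = P(first 3 all fail) = (1−p)^3 = 0.49117

0.491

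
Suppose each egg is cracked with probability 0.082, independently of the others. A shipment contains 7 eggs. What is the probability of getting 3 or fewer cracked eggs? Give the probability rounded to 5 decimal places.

0.99871

X ~ Binomial(7, 0.082); P(X ≤ 3) = Σ C(7,k) p^k (1−p)^(7−k) over k:
  k=0: C(7,0)·0.082^0·0.918^7 = 0.5494128
  k=1: C(7,1)·0.082^1·0.918^6 = 0.3435326
  k=2: C(7,2)·0.082^2·0.918^5 = 0.0920578
  k=3: C(7,3)·0.082^3·0.918^4 = 0.0137050
Total = 0.9987082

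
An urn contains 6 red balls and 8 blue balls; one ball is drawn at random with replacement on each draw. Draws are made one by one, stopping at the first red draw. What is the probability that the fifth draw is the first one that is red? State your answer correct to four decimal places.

0.0457

Geometric (trials to first success), p = 0.428571.
P(Y = 5) = (1−p)^4 · p = 0.10662 · 0.428571 = 0.045695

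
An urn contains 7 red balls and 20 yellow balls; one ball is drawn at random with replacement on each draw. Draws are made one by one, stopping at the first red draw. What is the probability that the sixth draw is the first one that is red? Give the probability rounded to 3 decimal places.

0.058

Geometric (trials to first success), p = 0.259259.
P(Y = 6) = (1−p)^5 · p = 0.22301 · 0.259259 = 0.05782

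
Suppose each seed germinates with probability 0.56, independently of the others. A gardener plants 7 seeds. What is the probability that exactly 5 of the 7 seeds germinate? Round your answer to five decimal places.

0.22391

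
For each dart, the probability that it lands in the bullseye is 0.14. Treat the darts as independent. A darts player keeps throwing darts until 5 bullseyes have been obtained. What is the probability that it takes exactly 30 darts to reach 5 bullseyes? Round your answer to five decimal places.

Y = trial on which the fifth success occurs; negative binomial, r=5, p=0.14.
P(Y=30) = C(29,4) · p^5 · (1−p)^25
= 23751 · 5.3782e-05 · 0.023039 = 0.0294295

0.02943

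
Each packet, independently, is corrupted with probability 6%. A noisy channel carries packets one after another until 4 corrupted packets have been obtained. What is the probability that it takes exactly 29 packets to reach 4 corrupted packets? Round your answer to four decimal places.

Y = trial on which the fourth success occurs; negative binomial, r=4, p=0.06.
P(Y=29) = C(28,3) · p^4 · (1−p)^25
= 3276 · 1.296e-05 · 0.21291 = 0.009040

0.0090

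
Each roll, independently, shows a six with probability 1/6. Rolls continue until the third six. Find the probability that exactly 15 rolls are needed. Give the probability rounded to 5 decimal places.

Y = trial on which the third success occurs; negative binomial, r=3, p=0.166667.
P(Y=15) = C(14,2) · p^3 · (1−p)^12
= 91 · 0.0046296 · 0.11216 = 0.0472512

0.04725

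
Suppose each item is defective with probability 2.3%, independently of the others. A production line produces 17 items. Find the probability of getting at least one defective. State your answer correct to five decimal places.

P(at least one) = 1 − P(none) = 1 − (1 − 0.023)^17
= 1 − 0.6732984 = 0.3267016

0.32670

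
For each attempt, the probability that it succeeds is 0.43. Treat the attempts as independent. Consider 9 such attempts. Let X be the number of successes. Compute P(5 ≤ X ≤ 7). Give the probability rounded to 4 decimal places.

0.3257

X ~ Binomial(9, 0.43); P(5 ≤ X ≤ 7) = Σ C(9,k) p^k (1−p)^(9−k) over k:
  k=5: C(9,5)·0.43^5·0.57^4 = 0.195529
  k=6: C(9,6)·0.43^6·0.57^3 = 0.098336
  k=7: C(9,7)·0.43^7·0.57^2 = 0.031793
Total = 0.325659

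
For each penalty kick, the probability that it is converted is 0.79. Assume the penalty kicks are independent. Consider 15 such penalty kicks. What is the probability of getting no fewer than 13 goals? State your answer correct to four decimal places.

X ~ Binomial(15, 0.79); P(X ≥ 13) = Σ C(15,k) p^k (1−p)^(15−k) over k:
  k=13: C(15,13)·0.79^13·0.21^2 = 0.216162
  k=14: C(15,14)·0.79^14·0.21^1 = 0.116169
  k=15: C(15,15)·0.79^15·0.21^0 = 0.029134
Total = 0.361466

0.3615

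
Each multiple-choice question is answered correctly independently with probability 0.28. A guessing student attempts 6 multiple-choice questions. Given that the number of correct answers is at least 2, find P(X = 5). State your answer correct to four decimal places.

X ~ Binomial(6, 0.28). Want P(X=5 | X≥2) = P(X=5) / P(X≥2).
P(X=5) = C(6,5)·0.28^5·0.72^1 = 0.007435
P(X≥2) = 1 − 0.139314 − 0.325066 = 0.535620
Ratio = 0.007435 / 0.535620 = 0.013881

0.0139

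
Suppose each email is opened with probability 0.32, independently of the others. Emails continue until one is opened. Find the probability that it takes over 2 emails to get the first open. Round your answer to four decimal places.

0.4624

Y = number of emails to the first success; geometric, p = 0.32.
P(Y > 2) = P(first 2 all fail) = (1−p)^2 = 0.462400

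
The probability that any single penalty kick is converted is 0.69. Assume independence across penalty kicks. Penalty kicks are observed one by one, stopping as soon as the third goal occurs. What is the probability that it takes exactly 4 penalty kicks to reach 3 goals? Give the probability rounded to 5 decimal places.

Y = trial on which the third success occurs; negative binomial, r=3, p=0.69.
P(Y=4) = C(3,2) · p^3 · (1−p)^1
= 3 · 0.32851 · 0.31 = 0.3055134

0.30551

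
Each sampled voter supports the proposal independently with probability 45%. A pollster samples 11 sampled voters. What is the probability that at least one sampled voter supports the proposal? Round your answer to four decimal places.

P(at least one) = 1 − P(none) = 1 − (1 − 0.45)^11
= 1 − 0.001393 = 0.998607

0.9986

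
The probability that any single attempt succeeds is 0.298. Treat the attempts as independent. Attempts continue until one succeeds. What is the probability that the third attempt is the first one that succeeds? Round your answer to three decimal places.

0.147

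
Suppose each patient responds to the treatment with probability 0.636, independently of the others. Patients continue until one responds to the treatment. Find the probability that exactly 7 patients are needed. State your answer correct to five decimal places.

0.00148

Geometric (trials to first success), p = 0.636.
P(Y = 7) = (1−p)^6 · p = 0.002326 · 0.636 = 0.0014793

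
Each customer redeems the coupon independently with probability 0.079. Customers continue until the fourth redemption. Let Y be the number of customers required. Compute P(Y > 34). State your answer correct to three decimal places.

Needing more than 34 customers ⇔ fewer than 4 successes in the first 34. With X ~ Binomial(34, 0.079), P(Y > 34) = P(X ≤ 3).
  k=0: C(34,0)·0.079^0·0.921^34 = 0.06093
  k=1: C(34,1)·0.079^1·0.921^33 = 0.17769
  k=2: C(34,2)·0.079^2·0.921^32 = 0.25149
  k=3: C(34,3)·0.079^3·0.921^31 = 0.23010
P(X ≤ 3) = 0.72022

0.720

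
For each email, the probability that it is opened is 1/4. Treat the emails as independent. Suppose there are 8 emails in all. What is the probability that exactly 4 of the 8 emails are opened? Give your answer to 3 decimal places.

0.087

X ~ Binomial(n=8, p=0.25).
P(X=4) = C(8,4) · p^4 · (1−p)^4
= 70 · 0.0039062 · 0.31641 = 0.08652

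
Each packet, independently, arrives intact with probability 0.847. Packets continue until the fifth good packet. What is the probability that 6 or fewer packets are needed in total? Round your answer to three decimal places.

0.769

Finishing within 6 packets ⇔ at least 5 successes in the first 6. With X ~ Binomial(6, 0.847), P(Y ≤ 6) = 1 − P(X ≤ 4).
  k=0: C(6,0)·0.847^0·0.153^6 = 0.00001
  k=1: C(6,1)·0.847^1·0.153^5 = 0.00043
  k=2: C(6,2)·0.847^2·0.153^4 = 0.00590
  k=3: C(6,3)·0.847^3·0.153^3 = 0.04353
  k=4: C(6,4)·0.847^4·0.153^2 = 0.18072
1 − 0.23058 = 0.76942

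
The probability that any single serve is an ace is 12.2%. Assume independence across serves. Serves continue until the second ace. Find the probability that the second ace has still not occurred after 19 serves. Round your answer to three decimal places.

Needing more than 19 serves ⇔ fewer than 2 successes in the first 19. With X ~ Binomial(19, 0.122), P(Y > 19) = P(X ≤ 1).
  k=0: C(19,0)·0.122^0·0.878^19 = 0.08441
  k=1: C(19,1)·0.122^1·0.878^18 = 0.22285
P(X ≤ 1) = 0.30726

0.307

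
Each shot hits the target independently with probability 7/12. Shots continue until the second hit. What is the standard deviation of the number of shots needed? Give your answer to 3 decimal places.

Y = total shots until the second success; negative binomial with r=2, p=0.583333.
SD(Y) = √[r(1−p)/p²] = √(2.44898) = 1.56492

1.565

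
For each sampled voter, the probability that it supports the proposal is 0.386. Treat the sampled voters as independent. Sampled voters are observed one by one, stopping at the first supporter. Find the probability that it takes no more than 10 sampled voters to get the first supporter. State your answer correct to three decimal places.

0.992

Y = number of sampled voters to the first success; geometric, p = 0.386.
P(Y ≤ 10) = 1 − (1−p)^10 = 1 − 0.00762 = 0.99238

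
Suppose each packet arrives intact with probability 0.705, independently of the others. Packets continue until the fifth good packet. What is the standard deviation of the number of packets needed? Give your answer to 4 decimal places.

1.7227

Y = total packets until the fifth success; negative binomial with r=5, p=0.705.
SD(Y) = √[r(1−p)/p²] = √(2.967658) = 1.722689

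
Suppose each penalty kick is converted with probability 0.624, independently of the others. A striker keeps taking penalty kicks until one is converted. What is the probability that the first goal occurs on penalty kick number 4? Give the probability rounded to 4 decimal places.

0.0332

Geometric (trials to first success), p = 0.624.
P(Y = 4) = (1−p)^3 · p = 0.053157 · 0.624 = 0.033170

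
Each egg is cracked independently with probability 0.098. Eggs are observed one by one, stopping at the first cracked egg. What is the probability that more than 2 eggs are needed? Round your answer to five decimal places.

0.81360

Y = number of eggs to the first success; geometric, p = 0.098.
P(Y > 2) = P(first 2 all fail) = (1−p)^2 = 0.8136040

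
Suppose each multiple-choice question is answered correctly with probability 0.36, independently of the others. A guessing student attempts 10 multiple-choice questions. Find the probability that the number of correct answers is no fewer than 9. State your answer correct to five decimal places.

0.00069

X ~ Binomial(10, 0.36); P(X ≥ 9) = Σ C(10,k) p^k (1−p)^(10−k) over k:
  k=9: C(10,9)·0.36^9·0.64^1 = 0.0006500
  k=10: C(10,10)·0.36^10·0.64^0 = 0.0000366
Total = 0.0006865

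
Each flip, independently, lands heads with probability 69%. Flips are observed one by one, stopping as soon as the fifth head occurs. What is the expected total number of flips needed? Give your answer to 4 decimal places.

7.2464

Y = total flips until the fifth success; negative binomial with r=5, p=0.69.
E[Y] = r / p = 5 / 0.69 = 7.246377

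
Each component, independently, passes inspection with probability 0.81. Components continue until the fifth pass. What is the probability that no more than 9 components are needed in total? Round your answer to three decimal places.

0.984

Finishing within 9 components ⇔ at least 5 successes in the first 9. With X ~ Binomial(9, 0.81), P(Y ≤ 9) = 1 − P(X ≤ 4).
  k=0: C(9,0)·0.81^0·0.19^9 = 0.00000
  k=1: C(9,1)·0.81^1·0.19^8 = 0.00001
  k=2: C(9,2)·0.81^2·0.19^7 = 0.00021
  k=3: C(9,3)·0.81^3·0.19^6 = 0.00210
  k=4: C(9,4)·0.81^4·0.19^5 = 0.01343
1 − 0.01575 = 0.98425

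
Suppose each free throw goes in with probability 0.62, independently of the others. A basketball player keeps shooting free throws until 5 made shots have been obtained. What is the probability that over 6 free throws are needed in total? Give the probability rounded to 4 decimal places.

Needing more than 6 free throws ⇔ fewer than 5 successes in the first 6. With X ~ Binomial(6, 0.62), P(Y > 6) = P(X ≤ 4).
  k=0: C(6,0)·0.62^0·0.38^6 = 0.003011
  k=1: C(6,1)·0.62^1·0.38^5 = 0.029475
  k=2: C(6,2)·0.62^2·0.38^4 = 0.120229
  k=3: C(6,3)·0.62^3·0.38^3 = 0.261551
  k=4: C(6,4)·0.62^4·0.38^2 = 0.320055
P(X ≤ 4) = 0.734321

0.7343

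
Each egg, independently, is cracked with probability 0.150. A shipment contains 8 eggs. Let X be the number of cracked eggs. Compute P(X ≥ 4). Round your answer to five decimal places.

0.02135

X ~ Binomial(8, 0.15); P(X ≥ 4) = Σ C(8,k) p^k (1−p)^(8−k) over k:
  k=4: C(8,4)·0.15^4·0.85^4 = 0.0184986
  k=5: C(8,5)·0.15^5·0.85^3 = 0.0026116
  k=6: C(8,6)·0.15^6·0.85^2 = 0.0002304
  k=7: C(8,7)·0.15^7·0.85^1 = 0.0000116
  k=8: C(8,8)·0.15^8·0.85^0 = 0.0000003
Total = 0.0213525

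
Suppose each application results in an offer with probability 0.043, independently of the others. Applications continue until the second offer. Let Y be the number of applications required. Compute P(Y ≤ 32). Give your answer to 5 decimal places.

Finishing within 32 applications ⇔ at least 2 successes in the first 32. With X ~ Binomial(32, 0.043), P(Y ≤ 32) = 1 − P(X ≤ 1).
  k=0: C(32,0)·0.043^0·0.957^32 = 0.2450090
  k=1: C(32,1)·0.043^1·0.957^31 = 0.3522804
1 − 0.5972894 = 0.4027106

0.40271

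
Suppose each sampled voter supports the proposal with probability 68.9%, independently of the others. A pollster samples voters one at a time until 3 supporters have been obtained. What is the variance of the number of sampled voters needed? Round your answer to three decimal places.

1.965

Y = total sampled voters until the third success; negative binomial with r=3, p=0.689.
Var(Y) = r(1−p)/p² = 3·0.311 / 0.689² = 1.96536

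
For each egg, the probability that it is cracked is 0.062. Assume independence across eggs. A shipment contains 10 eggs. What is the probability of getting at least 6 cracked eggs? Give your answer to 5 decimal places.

0.00001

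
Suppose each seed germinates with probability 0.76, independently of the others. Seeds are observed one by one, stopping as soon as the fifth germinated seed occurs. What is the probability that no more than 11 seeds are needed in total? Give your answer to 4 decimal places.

0.9941

Finishing within 11 seeds ⇔ at least 5 successes in the first 11. With X ~ Binomial(11, 0.76), P(Y ≤ 11) = 1 − P(X ≤ 4).
  k=0: C(11,0)·0.76^0·0.24^11 = 0.000000
  k=1: C(11,1)·0.76^1·0.24^10 = 0.000005
  k=2: C(11,2)·0.76^2·0.24^9 = 0.000084
  k=3: C(11,3)·0.76^3·0.24^8 = 0.000797
  k=4: C(11,4)·0.76^4·0.24^7 = 0.005049
1 − 0.005936 = 0.994064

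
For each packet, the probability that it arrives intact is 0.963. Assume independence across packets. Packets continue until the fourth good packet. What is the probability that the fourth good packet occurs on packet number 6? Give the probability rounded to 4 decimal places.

0.0118

Y = trial on which the fourth success occurs; negative binomial, r=4, p=0.963.
P(Y=6) = C(5,3) · p^4 · (1−p)^2
= 10 · 0.86001 · 0.001369 = 0.011774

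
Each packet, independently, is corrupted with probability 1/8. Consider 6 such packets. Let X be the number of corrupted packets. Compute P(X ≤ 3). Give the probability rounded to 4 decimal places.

X ~ Binomial(6, 0.125); P(X ≤ 3) = Σ C(6,k) p^k (1−p)^(6−k) over k:
  k=0: C(6,0)·0.125^0·0.875^6 = 0.448795
  k=1: C(6,1)·0.125^1·0.875^5 = 0.384682
  k=2: C(6,2)·0.125^2·0.875^4 = 0.137386
  k=3: C(6,3)·0.125^3·0.875^3 = 0.026169
Total = 0.997032

0.9970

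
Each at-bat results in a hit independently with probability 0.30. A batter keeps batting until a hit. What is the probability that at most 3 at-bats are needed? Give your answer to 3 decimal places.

0.657

Y = number of at-bats to the first success; geometric, p = 0.30.
P(Y ≤ 3) = 1 − (1−p)^3 = 1 − 0.34300 = 0.65700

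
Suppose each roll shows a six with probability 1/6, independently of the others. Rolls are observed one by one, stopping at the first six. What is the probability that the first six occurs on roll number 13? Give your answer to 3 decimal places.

0.019

Geometric (trials to first success), p = 0.166667.
P(Y = 13) = (1−p)^12 · p = 0.11216 · 0.166667 = 0.01869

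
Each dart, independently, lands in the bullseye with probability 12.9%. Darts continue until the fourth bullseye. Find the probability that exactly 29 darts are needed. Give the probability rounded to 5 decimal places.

Y = trial on which the fourth success occurs; negative binomial, r=4, p=0.129.
P(Y=29) = C(28,3) · p^4 · (1−p)^25
= 3276 · 0.00027692 · 0.031656 = 0.0287182

0.02872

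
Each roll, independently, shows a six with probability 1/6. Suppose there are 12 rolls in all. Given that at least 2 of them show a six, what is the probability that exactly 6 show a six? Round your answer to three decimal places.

0.011

X ~ Binomial(12, 0.166667). Want P(X=6 | X≥2) = P(X=6) / P(X≥2).
P(X=6) = C(12,6)·0.166667^6·0.833333^6 = 0.00663
P(X≥2) = 1 − 0.11216 − 0.26918 = 0.61867
Ratio = 0.00663 / 0.61867 = 0.01072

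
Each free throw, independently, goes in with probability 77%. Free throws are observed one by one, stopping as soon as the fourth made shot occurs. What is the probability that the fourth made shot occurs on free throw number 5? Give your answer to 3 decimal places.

Y = trial on which the fourth success occurs; negative binomial, r=4, p=0.77.
P(Y=5) = C(4,3) · p^4 · (1−p)^1
= 4 · 0.35153 · 0.23 = 0.32341

0.323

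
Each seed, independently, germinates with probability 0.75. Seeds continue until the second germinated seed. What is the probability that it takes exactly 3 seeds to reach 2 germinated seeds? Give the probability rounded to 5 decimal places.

0.28125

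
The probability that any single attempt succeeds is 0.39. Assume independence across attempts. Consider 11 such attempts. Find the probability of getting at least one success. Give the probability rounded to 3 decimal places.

0.996

P(at least one) = 1 − P(none) = 1 − (1 − 0.39)^11
= 1 − 0.00435 = 0.99565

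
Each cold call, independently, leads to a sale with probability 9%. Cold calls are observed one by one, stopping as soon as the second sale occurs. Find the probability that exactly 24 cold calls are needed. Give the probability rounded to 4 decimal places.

0.0234

Y = trial on which the second success occurs; negative binomial, r=2, p=0.09.
P(Y=24) = C(23,1) · p^2 · (1−p)^22
= 23 · 0.0081 · 0.12558 = 0.023395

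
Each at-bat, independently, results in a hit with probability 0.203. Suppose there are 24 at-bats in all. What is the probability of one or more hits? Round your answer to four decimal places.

P(at least one) = 1 − P(none) = 1 − (1 − 0.203)^24
= 1 − 0.004315 = 0.995685

0.9957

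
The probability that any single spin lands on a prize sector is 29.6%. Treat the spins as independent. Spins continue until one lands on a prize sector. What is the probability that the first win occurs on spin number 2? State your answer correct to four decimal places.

0.2084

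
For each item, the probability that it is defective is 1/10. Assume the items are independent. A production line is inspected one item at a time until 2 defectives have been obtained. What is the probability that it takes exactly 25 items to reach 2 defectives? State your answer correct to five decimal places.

0.02127

Y = trial on which the second success occurs; negative binomial, r=2, p=0.10.
P(Y=25) = C(24,1) · p^2 · (1−p)^23
= 24 · 0.01 · 0.088629 = 0.0212711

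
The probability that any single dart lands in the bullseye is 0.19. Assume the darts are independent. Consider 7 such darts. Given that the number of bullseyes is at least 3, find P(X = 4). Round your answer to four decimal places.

0.1847

X ~ Binomial(7, 0.19). Want P(X=4 | X≥3) = P(X=4) / P(X≥3).
P(X=4) = C(7,4)·0.19^4·0.81^3 = 0.024240
P(X≥3) = 1 − 0.228768 − 0.375631 − 0.264333 = 0.131268
Ratio = 0.024240 / 0.131268 = 0.184663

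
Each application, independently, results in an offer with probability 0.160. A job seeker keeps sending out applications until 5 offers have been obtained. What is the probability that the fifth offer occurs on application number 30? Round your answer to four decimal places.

0.0319

Y = trial on which the fifth success occurs; negative binomial, r=5, p=0.16.
P(Y=30) = C(29,4) · p^5 · (1−p)^25
= 23751 · 0.00010486 · 0.012793 = 0.031861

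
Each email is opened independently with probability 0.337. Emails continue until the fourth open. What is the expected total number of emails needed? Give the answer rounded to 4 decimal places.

Y = total emails until the fourth success; negative binomial with r=4, p=0.337.
E[Y] = r / p = 4 / 0.337 = 11.869436

11.8694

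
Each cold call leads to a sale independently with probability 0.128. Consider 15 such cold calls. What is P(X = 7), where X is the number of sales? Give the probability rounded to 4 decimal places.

0.0012

X ~ Binomial(n=15, p=0.128).
P(X=7) = C(15,7) · p^7 · (1−p)^8
= 6435 · 5.6295e-07 · 0.3343 = 0.001211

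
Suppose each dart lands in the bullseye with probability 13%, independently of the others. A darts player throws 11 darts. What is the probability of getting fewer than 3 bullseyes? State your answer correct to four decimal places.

0.8368

X ~ Binomial(11, 0.13); P(X ≤ 2) = Σ C(11,k) p^k (1−p)^(11−k) over k:
  k=0: C(11,0)·0.13^0·0.87^11 = 0.216128
  k=1: C(11,1)·0.13^1·0.87^10 = 0.355245
  k=2: C(11,2)·0.13^2·0.87^9 = 0.265413
Total = 0.836787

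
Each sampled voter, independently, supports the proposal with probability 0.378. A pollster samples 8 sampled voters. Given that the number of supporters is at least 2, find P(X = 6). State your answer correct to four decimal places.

0.0364

X ~ Binomial(8, 0.378). Want P(X=6 | X≥2) = P(X=6) / P(X≥2).
P(X=6) = C(8,6)·0.378^6·0.622^2 = 0.031600
P(X≥2) = 1 − 0.022404 − 0.108922 = 0.868674
Ratio = 0.031600 / 0.868674 = 0.036377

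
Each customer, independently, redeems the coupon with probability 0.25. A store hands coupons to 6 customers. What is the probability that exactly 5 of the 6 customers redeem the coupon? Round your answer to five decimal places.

0.00439

X ~ Binomial(n=6, p=0.25).
P(X=5) = C(6,5) · p^5 · (1−p)^1
= 6 · 0.00097656 · 0.75 = 0.0043945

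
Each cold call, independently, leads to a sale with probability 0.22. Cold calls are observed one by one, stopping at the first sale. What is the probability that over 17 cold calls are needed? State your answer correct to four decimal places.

0.0146

Y = number of cold calls to the first success; geometric, p = 0.22.
P(Y > 17) = P(first 17 all fail) = (1−p)^17 = 0.014642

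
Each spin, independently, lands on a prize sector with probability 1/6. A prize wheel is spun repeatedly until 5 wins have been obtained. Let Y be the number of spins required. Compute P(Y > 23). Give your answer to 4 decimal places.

Needing more than 23 spins ⇔ fewer than 5 successes in the first 23. With X ~ Binomial(23, 0.166667), P(Y > 23) = P(X ≤ 4).
  k=0: C(23,0)·0.166667^0·0.833333^23 = 0.015095
  k=1: C(23,1)·0.166667^1·0.833333^22 = 0.069437
  k=2: C(23,2)·0.166667^2·0.833333^21 = 0.152761
  k=3: C(23,3)·0.166667^3·0.833333^20 = 0.213865
  k=4: C(23,4)·0.166667^4·0.833333^19 = 0.213865
P(X ≤ 4) = 0.665023

0.6650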